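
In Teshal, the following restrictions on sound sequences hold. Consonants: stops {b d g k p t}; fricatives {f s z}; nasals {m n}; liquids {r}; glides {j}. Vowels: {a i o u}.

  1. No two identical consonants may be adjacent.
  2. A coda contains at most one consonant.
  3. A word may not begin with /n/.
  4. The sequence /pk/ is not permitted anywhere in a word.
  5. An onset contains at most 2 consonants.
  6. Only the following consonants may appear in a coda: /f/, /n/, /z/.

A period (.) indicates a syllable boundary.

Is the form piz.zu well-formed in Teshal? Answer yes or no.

no

piz.zu — violates constraint 1: adjacent identical consonants /zz/ → ill-formed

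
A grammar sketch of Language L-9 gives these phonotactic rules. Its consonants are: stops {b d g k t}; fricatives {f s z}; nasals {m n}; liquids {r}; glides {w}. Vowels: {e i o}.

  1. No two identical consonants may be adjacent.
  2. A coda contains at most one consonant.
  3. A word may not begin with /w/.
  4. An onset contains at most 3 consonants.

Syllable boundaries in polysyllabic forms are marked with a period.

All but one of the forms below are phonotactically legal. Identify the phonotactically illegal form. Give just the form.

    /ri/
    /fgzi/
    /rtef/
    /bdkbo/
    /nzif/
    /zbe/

/bdkbo/

/ri/ — σ1 onset /r/, coda /∅/ ok → phonotactically legal
/fgzi/ — σ1 onset /fgz/ (3C), coda /∅/ ok → phonotactically legal
/rtef/ — σ1 onset /rt/ (2C), coda /f/ ok → phonotactically legal
/bdkbo/ — violates constraint 4: syllable 1 onset /bdkb/ has 4 consonants (> 3) → phonotactically illegal
/nzif/ — σ1 onset /nz/ (2C), coda /f/ ok → phonotactically legal
/zbe/ — σ1 onset /zb/ (2C), coda /∅/ ok → phonotactically legal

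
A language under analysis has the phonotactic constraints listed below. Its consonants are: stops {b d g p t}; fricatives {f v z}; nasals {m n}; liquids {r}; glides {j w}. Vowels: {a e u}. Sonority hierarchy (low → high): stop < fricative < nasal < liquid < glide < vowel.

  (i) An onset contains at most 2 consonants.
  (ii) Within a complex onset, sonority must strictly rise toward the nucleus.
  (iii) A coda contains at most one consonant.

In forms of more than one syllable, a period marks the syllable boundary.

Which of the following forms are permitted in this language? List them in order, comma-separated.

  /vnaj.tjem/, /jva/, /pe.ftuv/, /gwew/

/vnaj.tjem/, /gwew/

/vnaj.tjem/ — σ1 onset /vn/ (2→3 rises), coda /j/ ok; σ2 onset /tj/ (1→5 rises), coda /m/ ok → permitted
/jva/ — violates constraint (ii): syllable 1 onset /jv/: /j/ (glide, 5) → /v/ (fricative, 2) does not rise → not permitted
/pe.ftuv/ — violates constraint (ii): syllable 2 onset /ft/: /f/ (fricative, 2) → /t/ (stop, 1) does not rise → not permitted
/gwew/ — σ1 onset /gw/ (1→5 rises), coda /w/ ok → permitted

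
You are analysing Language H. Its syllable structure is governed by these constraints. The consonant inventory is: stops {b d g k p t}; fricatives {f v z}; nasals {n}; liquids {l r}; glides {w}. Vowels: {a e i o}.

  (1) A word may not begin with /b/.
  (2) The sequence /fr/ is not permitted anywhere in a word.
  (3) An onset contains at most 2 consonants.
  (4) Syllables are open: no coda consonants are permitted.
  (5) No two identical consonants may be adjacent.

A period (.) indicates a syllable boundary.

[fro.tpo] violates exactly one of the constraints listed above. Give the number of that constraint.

[fro.tpo]: contains banned sequence /fr/.
This is a violation of constraint 2: "The sequence /fr/ is not permitted anywhere in a word."
The remaining constraints (1, 3, 4, 5) are satisfied.

2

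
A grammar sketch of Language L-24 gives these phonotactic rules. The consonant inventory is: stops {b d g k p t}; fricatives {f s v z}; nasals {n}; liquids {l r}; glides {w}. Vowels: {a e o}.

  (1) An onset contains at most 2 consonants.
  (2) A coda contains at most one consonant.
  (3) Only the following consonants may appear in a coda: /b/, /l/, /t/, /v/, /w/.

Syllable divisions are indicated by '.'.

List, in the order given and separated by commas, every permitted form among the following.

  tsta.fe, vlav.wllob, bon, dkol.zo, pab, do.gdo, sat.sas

tsta.fe — violates constraint 1: syllable 1 onset /tst/ has 3 consonants (> 2) → not permitted
vlav.wllob — violates constraint 1: syllable 2 onset /wll/ has 3 consonants (> 2) → not permitted
bon — violates constraint 3: syllable 1 coda contains /n/, which is not a licensed coda consonant → not permitted
dkol.zo — σ1 onset /dk/ (2C), coda /l/ ok; σ2 onset /z/, coda /∅/ ok → permitted
pab — σ1 onset /p/, coda /b/ ok → permitted
do.gdo — σ1 onset /d/, coda /∅/ ok; σ2 onset /gd/ (2C), coda /∅/ ok → permitted
sat.sas — violates constraint 3: syllable 2 coda contains /s/, which is not a licensed coda consonant → not permitted

dkol.zo, pab, do.gdo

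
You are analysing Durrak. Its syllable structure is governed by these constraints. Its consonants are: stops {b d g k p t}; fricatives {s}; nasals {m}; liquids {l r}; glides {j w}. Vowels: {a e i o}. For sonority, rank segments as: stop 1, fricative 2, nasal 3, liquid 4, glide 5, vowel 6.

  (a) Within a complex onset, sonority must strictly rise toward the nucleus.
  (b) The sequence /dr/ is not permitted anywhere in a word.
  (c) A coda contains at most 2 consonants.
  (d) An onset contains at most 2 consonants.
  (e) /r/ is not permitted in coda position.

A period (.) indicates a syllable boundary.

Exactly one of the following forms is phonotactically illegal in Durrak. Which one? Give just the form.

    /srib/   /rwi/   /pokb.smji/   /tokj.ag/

/srib/ — σ1 onset /sr/ (2→4 rises), coda /b/ ok → phonotactically legal
/rwi/ — σ1 onset /rw/ (4→5 rises), coda /∅/ ok → phonotactically legal
/pokb.smji/ — violates constraint (d): syllable 2 onset /smj/ has 3 consonants (> 2) → phonotactically illegal
/tokj.ag/ — σ1 onset /t/, coda /kj/ (2C) ok; σ2 onset /∅/, coda /g/ ok → phonotactically legal

/pokb.smji/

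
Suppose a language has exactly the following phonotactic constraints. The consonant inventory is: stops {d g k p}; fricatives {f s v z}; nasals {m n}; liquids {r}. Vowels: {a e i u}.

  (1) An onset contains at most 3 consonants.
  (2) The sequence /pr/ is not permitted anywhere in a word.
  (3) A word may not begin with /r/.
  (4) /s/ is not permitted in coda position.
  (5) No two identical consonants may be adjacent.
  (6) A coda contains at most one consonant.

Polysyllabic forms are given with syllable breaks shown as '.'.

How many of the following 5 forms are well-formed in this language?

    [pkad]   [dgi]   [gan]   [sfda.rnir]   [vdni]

5

[pkad] — σ1 onset /pk/ (2C), coda /d/ ok → well-formed
[dgi] — σ1 onset /dg/ (2C), coda /∅/ ok → well-formed
[gan] — σ1 onset /g/, coda /n/ ok → well-formed
[sfda.rnir] — σ1 onset /sfd/ (3C), coda /∅/ ok; σ2 onset /rn/ (2C), coda /r/ ok → well-formed
[vdni] — σ1 onset /vdn/ (3C), coda /∅/ ok → well-formed
Well-formed: [pkad], [dgi], [gan], [sfda.rnir], [vdni] → 5.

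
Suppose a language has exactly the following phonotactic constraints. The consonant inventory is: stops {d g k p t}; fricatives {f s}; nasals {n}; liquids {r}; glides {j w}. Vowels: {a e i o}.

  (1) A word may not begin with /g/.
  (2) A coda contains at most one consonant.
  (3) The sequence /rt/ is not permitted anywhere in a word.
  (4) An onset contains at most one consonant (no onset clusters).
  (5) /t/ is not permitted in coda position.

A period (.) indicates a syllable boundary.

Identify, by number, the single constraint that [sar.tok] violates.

[sar.tok]: contains banned sequence /rt/.
This is a violation of constraint 3: "The sequence /rt/ is not permitted anywhere in a word."
The remaining constraints (1, 2, 4, 5) are satisfied.

3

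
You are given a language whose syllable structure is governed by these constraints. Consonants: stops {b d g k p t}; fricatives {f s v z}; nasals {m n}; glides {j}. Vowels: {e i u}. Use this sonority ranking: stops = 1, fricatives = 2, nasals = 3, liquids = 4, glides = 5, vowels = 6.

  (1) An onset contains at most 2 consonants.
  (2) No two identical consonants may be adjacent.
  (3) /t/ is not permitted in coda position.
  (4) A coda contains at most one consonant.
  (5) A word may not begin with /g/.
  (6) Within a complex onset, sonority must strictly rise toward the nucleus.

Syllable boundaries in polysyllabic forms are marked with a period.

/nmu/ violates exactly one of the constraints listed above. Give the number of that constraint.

/nmu/: syllable 1 onset /nm/: /n/ (nasal, 3) → /m/ (nasal, 3) does not rise.
This is a violation of constraint 6: "Within a complex onset, sonority must strictly rise toward the nucleus."
The remaining constraints (1, 2, 3, 4, 5) are satisfied.

6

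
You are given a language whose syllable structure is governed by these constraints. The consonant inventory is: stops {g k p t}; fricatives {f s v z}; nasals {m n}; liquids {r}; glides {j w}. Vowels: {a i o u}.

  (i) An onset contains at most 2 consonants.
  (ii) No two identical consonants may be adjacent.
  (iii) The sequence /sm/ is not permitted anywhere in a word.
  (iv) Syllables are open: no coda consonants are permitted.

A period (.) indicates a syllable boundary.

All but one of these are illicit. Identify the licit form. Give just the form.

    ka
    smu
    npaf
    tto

ka — σ1 onset /k/, coda /∅/ ok → licit
smu — violates constraint (iii): contains banned sequence /sm/ → illicit
npaf — violates constraint (iv): syllable 1 coda /f/ has 1 consonant (> 0) → illicit
tto — violates constraint (ii): adjacent identical consonants /tt/ → illicit

ka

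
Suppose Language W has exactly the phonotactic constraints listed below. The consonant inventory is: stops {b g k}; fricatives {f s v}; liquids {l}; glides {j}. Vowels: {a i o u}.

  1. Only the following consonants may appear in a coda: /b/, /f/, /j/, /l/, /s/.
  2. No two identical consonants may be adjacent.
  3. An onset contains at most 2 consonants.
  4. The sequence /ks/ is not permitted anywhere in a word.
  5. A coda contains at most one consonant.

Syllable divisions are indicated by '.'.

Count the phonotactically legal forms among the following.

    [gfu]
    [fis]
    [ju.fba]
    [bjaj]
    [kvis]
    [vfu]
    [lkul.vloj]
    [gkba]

[gfu] — σ1 onset /gf/ (2C), coda /∅/ ok → phonotactically legal
[fis] — σ1 onset /f/, coda /s/ ok → phonotactically legal
[ju.fba] — σ1 onset /j/, coda /∅/ ok; σ2 onset /fb/ (2C), coda /∅/ ok → phonotactically legal
[bjaj] — σ1 onset /bj/ (2C), coda /j/ ok → phonotactically legal
[kvis] — σ1 onset /kv/ (2C), coda /s/ ok → phonotactically legal
[vfu] — σ1 onset /vf/ (2C), coda /∅/ ok → phonotactically legal
[lkul.vloj] — σ1 onset /lk/ (2C), coda /l/ ok; σ2 onset /vl/ (2C), coda /j/ ok → phonotactically legal
[gkba] — violates constraint 3: syllable 1 onset /gkb/ has 3 consonants (> 2) → phonotactically illegal
Phonotactically legal: [gfu], [fis], [ju.fba], [bjaj], [kvis], [vfu], [lkul.vloj] → 7.

7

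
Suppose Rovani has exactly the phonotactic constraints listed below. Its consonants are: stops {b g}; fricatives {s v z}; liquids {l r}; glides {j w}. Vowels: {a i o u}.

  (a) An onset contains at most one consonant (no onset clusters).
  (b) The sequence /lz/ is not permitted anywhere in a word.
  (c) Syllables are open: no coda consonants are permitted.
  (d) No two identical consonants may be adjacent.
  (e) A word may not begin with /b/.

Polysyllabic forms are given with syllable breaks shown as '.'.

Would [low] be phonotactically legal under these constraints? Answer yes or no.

no

[low] — violates constraint (c): syllable 1 coda /w/ has 1 consonant (> 0) → phonotactically illegal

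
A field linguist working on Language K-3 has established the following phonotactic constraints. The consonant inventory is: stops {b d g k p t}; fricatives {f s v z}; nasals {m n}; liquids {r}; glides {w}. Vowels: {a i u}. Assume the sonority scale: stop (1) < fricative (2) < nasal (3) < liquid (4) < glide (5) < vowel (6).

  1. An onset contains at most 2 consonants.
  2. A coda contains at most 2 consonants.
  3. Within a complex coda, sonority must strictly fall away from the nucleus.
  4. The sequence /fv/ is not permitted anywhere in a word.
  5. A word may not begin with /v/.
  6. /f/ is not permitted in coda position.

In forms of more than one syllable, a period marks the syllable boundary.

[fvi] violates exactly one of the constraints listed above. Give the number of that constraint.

4

[fvi]: contains banned sequence /fv/.
This is a violation of constraint 4: "The sequence /fv/ is not permitted anywhere in a word."
The remaining constraints (1, 2, 3, 5, 6) are satisfied.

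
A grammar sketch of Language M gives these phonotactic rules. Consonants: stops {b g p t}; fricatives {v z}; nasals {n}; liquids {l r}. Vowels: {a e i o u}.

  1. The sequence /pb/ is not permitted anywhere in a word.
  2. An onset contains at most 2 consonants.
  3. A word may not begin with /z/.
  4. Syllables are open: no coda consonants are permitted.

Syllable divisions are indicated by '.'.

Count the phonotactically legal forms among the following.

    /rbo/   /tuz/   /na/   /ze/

2

/rbo/ — σ1 onset /rb/ (2C), coda /∅/ ok → phonotactically legal
/tuz/ — violates constraint 4: syllable 1 coda /z/ has 1 consonant (> 0) → phonotactically illegal
/na/ — σ1 onset /n/, coda /∅/ ok → phonotactically legal
/ze/ — violates constraint 3: word begins with /z/ → phonotactically illegal
Phonotactically legal: /rbo/, /na/ → 2.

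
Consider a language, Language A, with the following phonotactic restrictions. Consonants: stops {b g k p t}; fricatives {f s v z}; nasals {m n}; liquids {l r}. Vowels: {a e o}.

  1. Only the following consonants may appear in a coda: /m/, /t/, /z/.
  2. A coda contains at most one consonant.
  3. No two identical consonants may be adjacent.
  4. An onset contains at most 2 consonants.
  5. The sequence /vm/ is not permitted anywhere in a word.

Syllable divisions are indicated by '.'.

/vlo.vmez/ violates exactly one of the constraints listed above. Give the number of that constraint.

5

/vlo.vmez/: contains banned sequence /vm/.
This is a violation of constraint 5: "The sequence /vm/ is not permitted anywhere in a word."
The remaining constraints (1, 2, 3, 4) are satisfied.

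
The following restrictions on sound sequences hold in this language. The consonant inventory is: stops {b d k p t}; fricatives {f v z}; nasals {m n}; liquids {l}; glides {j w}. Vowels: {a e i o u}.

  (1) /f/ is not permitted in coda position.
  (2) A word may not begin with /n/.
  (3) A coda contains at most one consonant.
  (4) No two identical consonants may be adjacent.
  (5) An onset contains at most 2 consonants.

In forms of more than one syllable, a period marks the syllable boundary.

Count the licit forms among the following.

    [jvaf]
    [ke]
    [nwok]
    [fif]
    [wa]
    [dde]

[jvaf] — violates constraint 1: syllable 1 coda contains /f/ → illicit
[ke] — σ1 onset /k/, coda /∅/ ok → licit
[nwok] — violates constraint 2: word begins with /n/ → illicit
[fif] — violates constraint 1: syllable 1 coda contains /f/ → illicit
[wa] — σ1 onset /w/, coda /∅/ ok → licit
[dde] — violates constraint 4: adjacent identical consonants /dd/ → illicit
Licit: [ke], [wa] → 2.

2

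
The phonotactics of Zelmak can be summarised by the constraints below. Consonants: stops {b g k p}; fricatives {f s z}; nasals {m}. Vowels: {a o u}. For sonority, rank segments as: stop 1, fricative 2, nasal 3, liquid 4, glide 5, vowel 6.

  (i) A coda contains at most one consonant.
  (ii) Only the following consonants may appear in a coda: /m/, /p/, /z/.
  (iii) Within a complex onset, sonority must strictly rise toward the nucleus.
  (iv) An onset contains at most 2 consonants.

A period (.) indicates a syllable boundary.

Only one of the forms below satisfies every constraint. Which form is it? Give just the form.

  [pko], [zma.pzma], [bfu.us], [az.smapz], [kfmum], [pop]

[pop]

[pko] — violates constraint (iii): syllable 1 onset /pk/: /p/ (stop, 1) → /k/ (stop, 1) does not rise → phonotactically illegal
[zma.pzma] — violates constraint (iv): syllable 2 onset /pzm/ has 3 consonants (> 2) → phonotactically illegal
[bfu.us] — violates constraint (ii): syllable 2 coda contains /s/, which is not a licensed coda consonant → phonotactically illegal
[az.smapz] — violates constraint (i): syllable 2 coda /pz/ has 2 consonants (> 1) → phonotactically illegal
[kfmum] — violates constraint (iv): syllable 1 onset /kfm/ has 3 consonants (> 2) → phonotactically illegal
[pop] — σ1 onset /p/, coda /p/ ok → phonotactically legal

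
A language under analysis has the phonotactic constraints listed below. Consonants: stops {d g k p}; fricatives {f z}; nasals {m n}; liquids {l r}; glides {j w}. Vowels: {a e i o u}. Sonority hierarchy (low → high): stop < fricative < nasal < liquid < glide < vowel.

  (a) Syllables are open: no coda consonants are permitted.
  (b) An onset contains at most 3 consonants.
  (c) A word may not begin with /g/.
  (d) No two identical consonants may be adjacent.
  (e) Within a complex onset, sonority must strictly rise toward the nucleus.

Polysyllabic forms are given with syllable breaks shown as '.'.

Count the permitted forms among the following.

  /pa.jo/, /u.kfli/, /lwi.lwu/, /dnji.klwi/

/pa.jo/ — σ1 onset /p/, coda /∅/ ok; σ2 onset /j/, coda /∅/ ok → permitted
/u.kfli/ — σ1 onset /∅/, coda /∅/ ok; σ2 onset /kfl/ (1→2→4 rises), coda /∅/ ok → permitted
/lwi.lwu/ — σ1 onset /lw/ (4→5 rises), coda /∅/ ok; σ2 onset /lw/ (4→5 rises), coda /∅/ ok → permitted
/dnji.klwi/ — σ1 onset /dnj/ (1→3→5 rises), coda /∅/ ok; σ2 onset /klw/ (1→4→5 rises), coda /∅/ ok → permitted
Permitted: /pa.jo/, /u.kfli/, /lwi.lwu/, /dnji.klwi/ → 4.

4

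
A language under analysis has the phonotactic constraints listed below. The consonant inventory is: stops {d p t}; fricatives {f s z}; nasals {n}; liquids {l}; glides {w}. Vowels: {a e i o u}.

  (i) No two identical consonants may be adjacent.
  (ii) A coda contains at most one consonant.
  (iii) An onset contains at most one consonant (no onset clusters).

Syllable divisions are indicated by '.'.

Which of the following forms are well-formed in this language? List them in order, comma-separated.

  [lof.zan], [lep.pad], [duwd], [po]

[lof.zan] — σ1 onset /l/, coda /f/ ok; σ2 onset /z/, coda /n/ ok → well-formed
[lep.pad] — violates constraint (i): adjacent identical consonants /pp/ → ill-formed
[duwd] — violates constraint (ii): syllable 1 coda /wd/ has 2 consonants (> 1) → ill-formed
[po] — σ1 onset /p/, coda /∅/ ok → well-formed

[lof.zan], [po]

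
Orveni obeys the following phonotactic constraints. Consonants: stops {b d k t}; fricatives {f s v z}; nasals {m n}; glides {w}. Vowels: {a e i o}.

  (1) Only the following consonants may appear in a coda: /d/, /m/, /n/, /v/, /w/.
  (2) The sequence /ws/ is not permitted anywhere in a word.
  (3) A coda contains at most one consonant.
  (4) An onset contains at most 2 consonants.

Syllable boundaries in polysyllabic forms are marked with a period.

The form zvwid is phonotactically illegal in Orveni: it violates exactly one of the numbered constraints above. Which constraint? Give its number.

4

zvwid: syllable 1 onset /zvw/ has 3 consonants (> 2).
This is a violation of constraint 4: "An onset contains at most 2 consonants."
The remaining constraints (1, 2, 3) are satisfied.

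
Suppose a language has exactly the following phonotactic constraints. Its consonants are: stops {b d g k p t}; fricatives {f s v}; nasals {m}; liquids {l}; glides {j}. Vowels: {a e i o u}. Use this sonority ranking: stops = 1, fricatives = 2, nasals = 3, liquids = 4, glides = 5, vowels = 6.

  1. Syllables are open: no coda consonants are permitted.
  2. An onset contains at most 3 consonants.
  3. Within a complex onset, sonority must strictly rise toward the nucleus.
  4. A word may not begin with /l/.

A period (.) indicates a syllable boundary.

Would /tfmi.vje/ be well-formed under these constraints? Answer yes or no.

yes

/tfmi.vje/ — σ1 onset /tfm/ (1→2→3 rises), coda /∅/ ok; σ2 onset /vj/ (2→5 rises), coda /∅/ ok → well-formed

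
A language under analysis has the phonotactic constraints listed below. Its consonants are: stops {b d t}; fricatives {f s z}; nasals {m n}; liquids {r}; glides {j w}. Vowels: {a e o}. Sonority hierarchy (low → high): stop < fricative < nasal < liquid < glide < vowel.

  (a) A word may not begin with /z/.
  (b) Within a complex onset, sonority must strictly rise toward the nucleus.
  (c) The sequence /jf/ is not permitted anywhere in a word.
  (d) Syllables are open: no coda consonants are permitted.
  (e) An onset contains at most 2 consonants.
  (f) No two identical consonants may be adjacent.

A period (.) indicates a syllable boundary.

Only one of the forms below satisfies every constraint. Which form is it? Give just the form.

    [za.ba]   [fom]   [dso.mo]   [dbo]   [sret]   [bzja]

[za.ba] — violates constraint (a): word begins with /z/ → phonotactically illegal
[fom] — violates constraint (d): syllable 1 coda /m/ has 1 consonant (> 0) → phonotactically illegal
[dso.mo] — σ1 onset /ds/ (1→2 rises), coda /∅/ ok; σ2 onset /m/, coda /∅/ ok → phonotactically legal
[dbo] — violates constraint (b): syllable 1 onset /db/: /d/ (stop, 1) → /b/ (stop, 1) does not rise → phonotactically illegal
[sret] — violates constraint (d): syllable 1 coda /t/ has 1 consonant (> 0) → phonotactically illegal
[bzja] — violates constraint (e): syllable 1 onset /bzj/ has 3 consonants (> 2) → phonotactically illegal

[dso.mo]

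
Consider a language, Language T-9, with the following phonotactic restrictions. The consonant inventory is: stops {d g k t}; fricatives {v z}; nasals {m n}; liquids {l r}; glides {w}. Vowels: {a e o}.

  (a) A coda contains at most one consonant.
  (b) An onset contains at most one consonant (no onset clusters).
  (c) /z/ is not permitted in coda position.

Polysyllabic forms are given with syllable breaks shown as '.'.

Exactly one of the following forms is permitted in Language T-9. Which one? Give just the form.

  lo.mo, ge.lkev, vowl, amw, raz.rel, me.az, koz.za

lo.mo — σ1 onset /l/, coda /∅/ ok; σ2 onset /m/, coda /∅/ ok → permitted
ge.lkev — violates constraint (b): syllable 2 onset /lk/ has 2 consonants (> 1) → not permitted
vowl — violates constraint (a): syllable 1 coda /wl/ has 2 consonants (> 1) → not permitted
amw — violates constraint (a): syllable 1 coda /mw/ has 2 consonants (> 1) → not permitted
raz.rel — violates constraint (c): syllable 1 coda contains /z/ → not permitted
me.az — violates constraint (c): syllable 2 coda contains /z/ → not permitted
koz.za — violates constraint (c): syllable 1 coda contains /z/ → not permitted

lo.mo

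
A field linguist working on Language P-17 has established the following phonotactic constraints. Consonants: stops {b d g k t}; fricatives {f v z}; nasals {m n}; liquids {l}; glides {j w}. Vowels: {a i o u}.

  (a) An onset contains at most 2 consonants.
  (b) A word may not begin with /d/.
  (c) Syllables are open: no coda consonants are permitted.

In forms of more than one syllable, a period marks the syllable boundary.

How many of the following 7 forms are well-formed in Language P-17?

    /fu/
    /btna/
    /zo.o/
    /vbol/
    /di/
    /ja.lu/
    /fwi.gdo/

4

/fu/ — σ1 onset /f/, coda /∅/ ok → well-formed
/btna/ — violates constraint (a): syllable 1 onset /btn/ has 3 consonants (> 2) → ill-formed
/zo.o/ — σ1 onset /z/, coda /∅/ ok; σ2 onset /∅/, coda /∅/ ok → well-formed
/vbol/ — violates constraint (c): syllable 1 coda /l/ has 1 consonant (> 0) → ill-formed
/di/ — violates constraint (b): word begins with /d/ → ill-formed
/ja.lu/ — σ1 onset /j/, coda /∅/ ok; σ2 onset /l/, coda /∅/ ok → well-formed
/fwi.gdo/ — σ1 onset /fw/ (2C), coda /∅/ ok; σ2 onset /gd/ (2C), coda /∅/ ok → well-formed
Well-formed: /fu/, /zo.o/, /ja.lu/, /fwi.gdo/ → 4.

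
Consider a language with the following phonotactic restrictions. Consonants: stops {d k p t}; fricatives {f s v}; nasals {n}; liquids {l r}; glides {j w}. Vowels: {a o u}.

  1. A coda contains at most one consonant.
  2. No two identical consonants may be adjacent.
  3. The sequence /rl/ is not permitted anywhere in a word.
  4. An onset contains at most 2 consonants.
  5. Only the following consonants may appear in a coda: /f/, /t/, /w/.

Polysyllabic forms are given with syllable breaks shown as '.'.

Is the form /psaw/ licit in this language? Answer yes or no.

/psaw/ — σ1 onset /ps/ (2C), coda /w/ ok → licit

yes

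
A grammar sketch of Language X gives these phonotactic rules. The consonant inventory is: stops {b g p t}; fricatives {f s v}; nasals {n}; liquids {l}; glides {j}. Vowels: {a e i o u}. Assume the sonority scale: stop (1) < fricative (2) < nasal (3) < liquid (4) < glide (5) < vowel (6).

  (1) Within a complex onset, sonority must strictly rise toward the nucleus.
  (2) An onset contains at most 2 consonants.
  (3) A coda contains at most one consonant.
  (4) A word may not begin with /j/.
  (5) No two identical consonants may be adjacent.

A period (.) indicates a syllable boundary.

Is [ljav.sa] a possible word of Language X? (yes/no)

yes

[ljav.sa] — σ1 onset /lj/ (4→5 rises), coda /v/ ok; σ2 onset /s/, coda /∅/ ok → licit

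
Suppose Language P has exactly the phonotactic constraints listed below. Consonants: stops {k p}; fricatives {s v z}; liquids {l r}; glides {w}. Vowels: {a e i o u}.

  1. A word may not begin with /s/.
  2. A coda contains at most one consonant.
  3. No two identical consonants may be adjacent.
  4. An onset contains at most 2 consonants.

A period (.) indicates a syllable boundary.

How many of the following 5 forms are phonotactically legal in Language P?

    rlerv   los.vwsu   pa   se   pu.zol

rlerv — violates constraint 2: syllable 1 coda /rv/ has 2 consonants (> 1) → phonotactically illegal
los.vwsu — violates constraint 4: syllable 2 onset /vws/ has 3 consonants (> 2) → phonotactically illegal
pa — σ1 onset /p/, coda /∅/ ok → phonotactically legal
se — violates constraint 1: word begins with /s/ → phonotactically illegal
pu.zol — σ1 onset /p/, coda /∅/ ok; σ2 onset /z/, coda /l/ ok → phonotactically legal
Phonotactically legal: pa, pu.zol → 2.

2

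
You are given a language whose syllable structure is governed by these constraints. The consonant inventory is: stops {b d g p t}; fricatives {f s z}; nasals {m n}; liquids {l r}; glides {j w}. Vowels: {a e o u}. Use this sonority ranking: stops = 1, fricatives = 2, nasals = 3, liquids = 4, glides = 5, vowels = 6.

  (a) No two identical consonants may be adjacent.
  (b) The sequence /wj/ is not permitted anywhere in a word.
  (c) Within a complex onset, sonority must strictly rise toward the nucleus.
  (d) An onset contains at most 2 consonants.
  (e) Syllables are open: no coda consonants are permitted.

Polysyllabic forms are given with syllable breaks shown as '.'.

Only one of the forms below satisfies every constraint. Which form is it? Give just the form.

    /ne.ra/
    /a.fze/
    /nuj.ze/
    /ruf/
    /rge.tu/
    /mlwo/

/ne.ra/

/ne.ra/ — σ1 onset /n/, coda /∅/ ok; σ2 onset /r/, coda /∅/ ok → permitted
/a.fze/ — violates constraint (c): syllable 2 onset /fz/: /f/ (fricative, 2) → /z/ (fricative, 2) does not rise → not permitted
/nuj.ze/ — violates constraint (e): syllable 1 coda /j/ has 1 consonant (> 0) → not permitted
/ruf/ — violates constraint (e): syllable 1 coda /f/ has 1 consonant (> 0) → not permitted
/rge.tu/ — violates constraint (c): syllable 1 onset /rg/: /r/ (liquid, 4) → /g/ (stop, 1) does not rise → not permitted
/mlwo/ — violates constraint (d): syllable 1 onset /mlw/ has 3 consonants (> 2) → not permitted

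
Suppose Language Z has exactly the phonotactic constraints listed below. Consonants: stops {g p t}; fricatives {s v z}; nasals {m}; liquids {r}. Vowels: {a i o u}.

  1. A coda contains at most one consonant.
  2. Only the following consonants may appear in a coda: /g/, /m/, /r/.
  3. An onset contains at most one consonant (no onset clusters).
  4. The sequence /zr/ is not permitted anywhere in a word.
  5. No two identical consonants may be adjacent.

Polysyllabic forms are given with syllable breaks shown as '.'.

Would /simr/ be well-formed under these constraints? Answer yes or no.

/simr/ — violates constraint 1: syllable 1 coda /mr/ has 2 consonants (> 1) → ill-formed

no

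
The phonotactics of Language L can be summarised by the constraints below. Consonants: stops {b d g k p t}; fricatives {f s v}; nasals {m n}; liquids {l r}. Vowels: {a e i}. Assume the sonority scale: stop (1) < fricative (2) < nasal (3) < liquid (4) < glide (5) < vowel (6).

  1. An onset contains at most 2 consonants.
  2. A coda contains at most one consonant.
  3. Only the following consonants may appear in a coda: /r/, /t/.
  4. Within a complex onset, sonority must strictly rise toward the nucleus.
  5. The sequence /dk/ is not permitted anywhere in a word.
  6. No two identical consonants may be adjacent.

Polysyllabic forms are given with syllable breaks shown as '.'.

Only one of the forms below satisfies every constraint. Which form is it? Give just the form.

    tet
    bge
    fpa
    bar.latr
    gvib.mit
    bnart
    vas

tet

tet — σ1 onset /t/, coda /t/ ok → licit
bge — violates constraint 4: syllable 1 onset /bg/: /b/ (stop, 1) → /g/ (stop, 1) does not rise → illicit
fpa — violates constraint 4: syllable 1 onset /fp/: /f/ (fricative, 2) → /p/ (stop, 1) does not rise → illicit
bar.latr — violates constraint 2: syllable 2 coda /tr/ has 2 consonants (> 1) → illicit
gvib.mit — violates constraint 3: syllable 1 coda contains /b/, which is not a licensed coda consonant → illicit
bnart — violates constraint 2: syllable 1 coda /rt/ has 2 consonants (> 1) → illicit
vas — violates constraint 3: syllable 1 coda contains /s/, which is not a licensed coda consonant → illicit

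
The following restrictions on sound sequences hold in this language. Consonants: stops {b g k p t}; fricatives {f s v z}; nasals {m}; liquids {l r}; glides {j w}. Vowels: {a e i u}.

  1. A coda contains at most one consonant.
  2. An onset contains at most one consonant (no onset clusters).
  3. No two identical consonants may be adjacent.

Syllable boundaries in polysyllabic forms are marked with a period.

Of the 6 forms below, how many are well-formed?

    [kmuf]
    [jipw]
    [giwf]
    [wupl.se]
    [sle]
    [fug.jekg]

0

[kmuf] — violates constraint 2: syllable 1 onset /km/ has 2 consonants (> 1) → ill-formed
[jipw] — violates constraint 1: syllable 1 coda /pw/ has 2 consonants (> 1) → ill-formed
[giwf] — violates constraint 1: syllable 1 coda /wf/ has 2 consonants (> 1) → ill-formed
[wupl.se] — violates constraint 1: syllable 1 coda /pl/ has 2 consonants (> 1) → ill-formed
[sle] — violates constraint 2: syllable 1 onset /sl/ has 2 consonants (> 1) → ill-formed
[fug.jekg] — violates constraint 1: syllable 2 coda /kg/ has 2 consonants (> 1) → ill-formed
No form is well-formed → 0.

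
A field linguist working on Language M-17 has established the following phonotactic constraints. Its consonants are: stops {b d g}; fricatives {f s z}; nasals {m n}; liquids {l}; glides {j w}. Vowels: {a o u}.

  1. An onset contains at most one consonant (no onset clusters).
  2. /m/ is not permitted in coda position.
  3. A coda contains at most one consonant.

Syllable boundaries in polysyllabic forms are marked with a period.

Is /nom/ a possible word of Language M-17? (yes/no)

no

/nom/ — violates constraint 2: syllable 1 coda contains /m/ → illicit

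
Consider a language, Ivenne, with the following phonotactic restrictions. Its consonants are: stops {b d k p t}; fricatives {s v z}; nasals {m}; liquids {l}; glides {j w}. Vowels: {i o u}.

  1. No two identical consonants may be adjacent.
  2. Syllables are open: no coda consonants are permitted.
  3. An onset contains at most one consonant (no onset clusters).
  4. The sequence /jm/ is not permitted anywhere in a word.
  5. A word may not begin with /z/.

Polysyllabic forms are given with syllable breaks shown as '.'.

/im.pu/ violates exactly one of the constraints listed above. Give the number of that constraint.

2

/im.pu/: syllable 1 coda /m/ has 1 consonant (> 0).
This is a violation of constraint 2: "Syllables are open: no coda consonants are permitted."
The remaining constraints (1, 3, 4, 5) are satisfied.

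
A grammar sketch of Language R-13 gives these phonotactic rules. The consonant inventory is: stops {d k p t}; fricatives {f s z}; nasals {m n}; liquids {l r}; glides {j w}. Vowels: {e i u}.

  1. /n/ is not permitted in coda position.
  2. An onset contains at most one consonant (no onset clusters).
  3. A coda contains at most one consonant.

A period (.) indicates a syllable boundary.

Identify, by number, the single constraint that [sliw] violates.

2

[sliw]: syllable 1 onset /sl/ has 2 consonants (> 1).
This is a violation of constraint 2: "An onset contains at most one consonant (no onset clusters)."
The remaining constraints (1, 3) are satisfied.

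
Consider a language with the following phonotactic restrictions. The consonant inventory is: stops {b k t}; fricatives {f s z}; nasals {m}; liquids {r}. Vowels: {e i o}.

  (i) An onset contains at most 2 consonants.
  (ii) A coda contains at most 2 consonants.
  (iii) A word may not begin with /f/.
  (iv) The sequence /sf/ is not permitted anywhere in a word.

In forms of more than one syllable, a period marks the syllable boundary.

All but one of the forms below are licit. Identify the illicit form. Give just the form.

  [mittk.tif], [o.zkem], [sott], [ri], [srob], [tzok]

[mittk.tif] — violates constraint (ii): syllable 1 coda /ttk/ has 3 consonants (> 2) → illicit
[o.zkem] — σ1 onset /∅/, coda /∅/ ok; σ2 onset /zk/ (2C), coda /m/ ok → licit
[sott] — σ1 onset /s/, coda /tt/ (2C) ok → licit
[ri] — σ1 onset /r/, coda /∅/ ok → licit
[srob] — σ1 onset /sr/ (2C), coda /b/ ok → licit
[tzok] — σ1 onset /tz/ (2C), coda /k/ ok → licit

[mittk.tif]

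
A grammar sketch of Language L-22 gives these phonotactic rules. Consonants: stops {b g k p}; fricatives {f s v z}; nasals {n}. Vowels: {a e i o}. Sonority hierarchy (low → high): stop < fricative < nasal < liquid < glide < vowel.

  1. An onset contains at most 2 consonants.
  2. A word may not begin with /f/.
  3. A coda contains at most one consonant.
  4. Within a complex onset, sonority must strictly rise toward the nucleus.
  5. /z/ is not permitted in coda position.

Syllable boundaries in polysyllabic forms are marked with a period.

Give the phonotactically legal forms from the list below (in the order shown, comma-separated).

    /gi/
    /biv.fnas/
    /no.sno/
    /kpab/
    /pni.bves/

/gi/, /biv.fnas/, /no.sno/, /pni.bves/

/gi/ — σ1 onset /g/, coda /∅/ ok → phonotactically legal
/biv.fnas/ — σ1 onset /b/, coda /v/ ok; σ2 onset /fn/ (2→3 rises), coda /s/ ok → phonotactically legal
/no.sno/ — σ1 onset /n/, coda /∅/ ok; σ2 onset /sn/ (2→3 rises), coda /∅/ ok → phonotactically legal
/kpab/ — violates constraint 4: syllable 1 onset /kp/: /k/ (stop, 1) → /p/ (stop, 1) does not rise → phonotactically illegal
/pni.bves/ — σ1 onset /pn/ (1→3 rises), coda /∅/ ok; σ2 onset /bv/ (1→2 rises), coda /s/ ok → phonotactically legal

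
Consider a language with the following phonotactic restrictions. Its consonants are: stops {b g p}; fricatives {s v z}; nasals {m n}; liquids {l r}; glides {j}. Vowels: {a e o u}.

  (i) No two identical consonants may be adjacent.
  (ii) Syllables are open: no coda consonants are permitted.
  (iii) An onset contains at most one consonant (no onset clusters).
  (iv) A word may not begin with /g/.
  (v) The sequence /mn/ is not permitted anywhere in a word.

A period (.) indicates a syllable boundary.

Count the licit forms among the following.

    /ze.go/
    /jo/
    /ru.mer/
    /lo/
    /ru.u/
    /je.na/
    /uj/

/ze.go/ — σ1 onset /z/, coda /∅/ ok; σ2 onset /g/, coda /∅/ ok → licit
/jo/ — σ1 onset /j/, coda /∅/ ok → licit
/ru.mer/ — violates constraint (ii): syllable 2 coda /r/ has 1 consonant (> 0) → illicit
/lo/ — σ1 onset /l/, coda /∅/ ok → licit
/ru.u/ — σ1 onset /r/, coda /∅/ ok; σ2 onset /∅/, coda /∅/ ok → licit
/je.na/ — σ1 onset /j/, coda /∅/ ok; σ2 onset /n/, coda /∅/ ok → licit
/uj/ — violates constraint (ii): syllable 1 coda /j/ has 1 consonant (> 0) → illicit
Licit: /ze.go/, /jo/, /lo/, /ru.u/, /je.na/ → 5.

5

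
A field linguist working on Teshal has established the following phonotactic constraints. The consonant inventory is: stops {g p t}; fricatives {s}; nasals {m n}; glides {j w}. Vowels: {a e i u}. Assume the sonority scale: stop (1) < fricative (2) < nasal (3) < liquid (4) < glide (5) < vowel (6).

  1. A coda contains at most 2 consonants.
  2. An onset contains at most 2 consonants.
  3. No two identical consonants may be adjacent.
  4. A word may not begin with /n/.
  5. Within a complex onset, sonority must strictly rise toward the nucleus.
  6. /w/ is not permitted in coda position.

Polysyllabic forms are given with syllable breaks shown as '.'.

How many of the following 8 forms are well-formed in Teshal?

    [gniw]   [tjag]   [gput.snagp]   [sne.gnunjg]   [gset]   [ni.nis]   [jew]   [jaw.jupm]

[gniw] — violates constraint 6: syllable 1 coda contains /w/ → ill-formed
[tjag] — σ1 onset /tj/ (1→5 rises), coda /g/ ok → well-formed
[gput.snagp] — violates constraint 5: syllable 1 onset /gp/: /g/ (stop, 1) → /p/ (stop, 1) does not rise → ill-formed
[sne.gnunjg] — violates constraint 1: syllable 2 coda /njg/ has 3 consonants (> 2) → ill-formed
[gset] — σ1 onset /gs/ (1→2 rises), coda /t/ ok → well-formed
[ni.nis] — violates constraint 4: word begins with /n/ → ill-formed
[jew] — violates constraint 6: syllable 1 coda contains /w/ → ill-formed
[jaw.jupm] — violates constraint 6: syllable 1 coda contains /w/ → ill-formed
Well-formed: [tjag], [gset] → 2.

2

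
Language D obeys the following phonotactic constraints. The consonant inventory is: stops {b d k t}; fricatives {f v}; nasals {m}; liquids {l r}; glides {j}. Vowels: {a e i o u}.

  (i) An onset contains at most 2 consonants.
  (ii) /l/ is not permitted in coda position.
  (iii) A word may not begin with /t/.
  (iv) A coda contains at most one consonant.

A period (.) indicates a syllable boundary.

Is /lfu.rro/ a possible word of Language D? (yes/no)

yes

/lfu.rro/ — σ1 onset /lf/ (2C), coda /∅/ ok; σ2 onset /rr/ (2C), coda /∅/ ok → well-formed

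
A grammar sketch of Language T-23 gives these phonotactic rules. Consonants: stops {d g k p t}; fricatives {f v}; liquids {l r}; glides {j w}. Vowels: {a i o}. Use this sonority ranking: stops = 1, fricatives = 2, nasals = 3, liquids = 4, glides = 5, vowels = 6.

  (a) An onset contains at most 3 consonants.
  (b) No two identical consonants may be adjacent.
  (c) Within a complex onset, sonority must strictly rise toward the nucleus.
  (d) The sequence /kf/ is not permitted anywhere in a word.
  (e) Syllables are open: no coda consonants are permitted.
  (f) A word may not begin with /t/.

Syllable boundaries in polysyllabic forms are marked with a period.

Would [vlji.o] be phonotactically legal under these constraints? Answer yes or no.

yes

[vlji.o] — σ1 onset /vlj/ (2→4→5 rises), coda /∅/ ok; σ2 onset /∅/, coda /∅/ ok → phonotactically legal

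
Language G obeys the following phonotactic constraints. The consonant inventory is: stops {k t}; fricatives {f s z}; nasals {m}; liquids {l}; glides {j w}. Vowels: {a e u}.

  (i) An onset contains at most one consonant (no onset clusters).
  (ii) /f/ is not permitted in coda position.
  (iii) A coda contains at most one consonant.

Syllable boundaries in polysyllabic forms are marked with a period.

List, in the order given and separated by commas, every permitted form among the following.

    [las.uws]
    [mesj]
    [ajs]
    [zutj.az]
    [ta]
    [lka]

[ta]

[las.uws] — violates constraint (iii): syllable 2 coda /ws/ has 2 consonants (> 1) → not permitted
[mesj] — violates constraint (iii): syllable 1 coda /sj/ has 2 consonants (> 1) → not permitted
[ajs] — violates constraint (iii): syllable 1 coda /js/ has 2 consonants (> 1) → not permitted
[zutj.az] — violates constraint (iii): syllable 1 coda /tj/ has 2 consonants (> 1) → not permitted
[ta] — σ1 onset /t/, coda /∅/ ok → permitted
[lka] — violates constraint (i): syllable 1 onset /lk/ has 2 consonants (> 1) → not permitted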